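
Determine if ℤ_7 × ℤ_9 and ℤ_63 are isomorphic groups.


Comparing ℤ_7 × ℤ_9 and ℤ_63:
gcd(7,9) = 1, so ℤ_7 × ℤ_9 ≅ ℤ_63 (CRT)

Yes, ℤ_7 × ℤ_9 ≅ ℤ_63


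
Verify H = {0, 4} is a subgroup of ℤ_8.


Subgroup test for H = {0, 4} in (ℤ_8, +):
(1) 0 ∈ H? Yes
(2) Closure: for all a,b ∈ H, (a+b) mod 8 ∈ H? Yes
(3) Inverses: for all a ∈ H, -a mod 8 ∈ H? Yes

Yes, H is a subgroup of ℤ_8


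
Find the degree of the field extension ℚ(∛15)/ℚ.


∛15 has minimal polynomial x³ - 15 (irreducible over ℚ since 15 is not a perfect cube)

[ℚ(∛15)/ℚ] = 3


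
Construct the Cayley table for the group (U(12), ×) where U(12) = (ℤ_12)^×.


Elements: {1, 5, 7, 11}
Operation: multiplication mod 12
Entry (a, b) = (a × b) mod 12

Cayley table:
   |  1 |  5 |  7 | 11
 1 |  1 |  5 |  7 | 11
 5 |  5 |  1 | 11 |  7
 7 |  7 | 11 |  1 |  5
11 | 11 |  7 |  5 |  1


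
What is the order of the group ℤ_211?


ℤ_n has n elements.

|ℤ_211| = 211


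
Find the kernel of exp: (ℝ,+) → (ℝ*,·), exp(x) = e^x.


Kernel = preimage of identity
ker(exp) = {x ∈ ℝ | e^x = 1} = {0}

ker(exp) = {0}


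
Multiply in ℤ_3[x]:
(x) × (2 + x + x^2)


Expand and collect like terms; reduce coefficients mod 3:
x^0: 0·2 = 0 ≡ 0 (mod 3)
x^1: 0·1 + 1·2 = 2 ≡ 2 (mod 3)
x^2: 0·1 + 1·1 = 1 ≡ 1 (mod 3)
x^3: 1·1 = 1 ≡ 1 (mod 3)
Result: 2x + x^2 + x^3

f · g = 2x + x^2 + x^3


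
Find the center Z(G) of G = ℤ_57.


Z(G) = {g ∈ G | gx = xg for all x ∈ G}
ℤ_57 is abelian, so Z(G) = G

Z(ℤ_57) = ℤ_57


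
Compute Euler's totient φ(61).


Factor n: 61 = 61
φ(n) = n · ∏(1 - 1/p) over distinct primes p | n
φ(61) = 61 · (1 - 1/61) = 60

φ(61) = 60


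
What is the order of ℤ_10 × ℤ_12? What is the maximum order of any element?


|ℤ_10 × ℤ_12| = 10 × 12 = 120
Max element order = lcm(10,12) = 60
Cyclic? No (gcd=2)

|ℤ_10×ℤ_12| = 120, max element order = 60


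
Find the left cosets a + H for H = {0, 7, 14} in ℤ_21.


H = {0, 7, 14}, |H| = 3
Number of cosets = |G|/|H| = 21/3 = 7
0 + H = {0, 7, 14}
1 + H = {1, 8, 15}
2 + H = {2, 9, 16}
3 + H = {3, 10, 17}
4 + H = {4, 11, 18}
5 + H = {5, 12, 19}
6 + H = {6, 13, 20}

Cosets: 0+H={0,7,14}; 1+H={1,8,15}; 2+H={2,9,16}; 3+H={3,10,17}; 4+H={4,11,18}; 5+H={5,12,19}; 6+H={6,13,20}


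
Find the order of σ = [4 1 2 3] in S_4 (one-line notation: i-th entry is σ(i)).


Cycle decomposition: (1 4 3 2)
Cycle lengths: 4
Order = lcm(4) = 4

ord(σ) = 4


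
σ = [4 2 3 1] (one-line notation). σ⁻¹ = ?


To find σ⁻¹, swap domain and range:
σ(1) = 4 → σ⁻¹(4) = 1
σ(2) = 2 → σ⁻¹(2) = 2
σ(3) = 3 → σ⁻¹(3) = 3
σ(4) = 1 → σ⁻¹(1) = 4

σ⁻¹ = [4 2 3 1]


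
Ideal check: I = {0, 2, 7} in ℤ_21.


Check ideal conditions for I = {0, 2, 7} in ℤ_21:
(1) I is an additive subgroup? No
(2) For r ∈ ℤ_21 and a ∈ I: r·a ∈ I? No  [counterexample: r=2, a=2, r·a mod 21 = 4 ∉ I]

No, I is not an ideal of ℤ_21


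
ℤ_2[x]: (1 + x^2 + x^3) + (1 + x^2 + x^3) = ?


Add coefficients mod 2:
x^0: 1 + 1 = 0 (mod 2)
x^1: 0 + 0 = 0 (mod 2)
x^2: 1 + 1 = 0 (mod 2)
x^3: 1 + 1 = 0 (mod 2)
Result: 0

f + g = 0


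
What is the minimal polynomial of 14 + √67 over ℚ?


Let α = 14 + √67. Then α - 14 = √67, so (α - 14)² = 67, giving α² - 28α + 129 = 0. Degree 2 and α ∉ ℚ, so this is the minimal polynomial.

Minimal polynomial: x² - 28x + 129


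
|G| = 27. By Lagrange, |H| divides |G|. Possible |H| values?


Lagrange's theorem: |H| divides |G|
|G| = 27
Divisors of 27: 1, 3, 9, 27

Possible subgroup orders: {1, 3, 9, 27}


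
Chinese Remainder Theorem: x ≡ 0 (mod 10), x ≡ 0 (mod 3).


m₁ = 10, m₂ = 3, gcd = 1, so CRT applies. M = m₁·m₂ = 30
Let M₁ = M/m₁ = 3, M₂ = M/m₂ = 10
Find y₁ ≡ M₁⁻¹ (mod m₁): 3⁻¹ ≡ 7 (mod 10)
Find y₂ ≡ M₂⁻¹ (mod m₂): 10⁻¹ ≡ 1 (mod 3)
x = a₁·M₁·y₁ + a₂·M₂·y₂ = 0·3·7 + 0·10·1 = 0
Reduce mod 30: x ≡ 0
Check: 0 mod 10 = 0 ✓, 0 mod 3 = 0 ✓

x ≡ 0 (mod 30)


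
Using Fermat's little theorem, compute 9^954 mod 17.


Fermat's little theorem: if p is prime and gcd(a,p)=1, then a^(p-1) ≡ 1 (mod p)
p = 17 is prime, gcd(9,17) = 1
Reduce exponent: 954 mod 16 = 10
So 9^954 ≡ 9^10 (mod 17)
9^10 mod 17 = 13

9^954 ≡ 13 (mod 17)


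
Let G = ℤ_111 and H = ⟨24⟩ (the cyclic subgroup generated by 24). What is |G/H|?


|⟨24⟩| = n / gcd(24, 111) = 111 / 3 = 37
H is normal (ℤ_111 is abelian).
|G/H| = |G| / |H| = 111 / 37 = 3

|G/H| = 3


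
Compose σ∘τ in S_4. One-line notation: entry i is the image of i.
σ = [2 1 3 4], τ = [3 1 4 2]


σ∘τ: apply τ first, then σ
1 →τ 3 →σ 3
2 →τ 1 →σ 2
3 →τ 4 →σ 4
4 →τ 2 →σ 1

σ∘τ = [3 2 4 1]


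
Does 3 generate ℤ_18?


g generates ℤ_n iff gcd(g, n) = 1
gcd(3, 18) = 3
Since gcd = 3 ≠ 1, ⟨3⟩ has order 6 < 18, so 3 is not a generator.

No, 3 does not generate ℤ_18


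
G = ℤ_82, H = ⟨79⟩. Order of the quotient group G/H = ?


|⟨79⟩| = n / gcd(79, 82) = 82 / 1 = 82
H is normal (ℤ_82 is abelian).
|G/H| = |G| / |H| = 82 / 82 = 1

|G/H| = 1


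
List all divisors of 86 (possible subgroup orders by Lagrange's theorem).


Lagrange's theorem: |H| divides |G|
|G| = 86
Divisors of 86: 1, 2, 43, 86

Possible subgroup orders: {1, 2, 43, 86}


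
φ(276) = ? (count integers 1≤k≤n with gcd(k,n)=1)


Factor n: 276 = 2^2 × 3 × 23
φ(n) = n · ∏(1 - 1/p) over distinct primes p | n
φ(276) = 276 · (1 - 1/2) · (1 - 1/3) · (1 - 1/23) = 88

φ(276) = 88


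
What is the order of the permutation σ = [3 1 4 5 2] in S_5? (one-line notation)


Cycle decomposition: (1 3 4 5 2)
Cycle lengths: 5
Order = lcm(5) = 5

ord(σ) = 5


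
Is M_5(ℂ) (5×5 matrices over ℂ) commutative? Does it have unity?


Matrix multiplication is non-commutative for n ≥ 2; the identity matrix I is the unity; singular matrices give zero divisors, so not an integral domain
Commutative: No
Integral domain: No
Has unity: Yes

M_5(ℂ) (5×5 matrices over ℂ): Commutative=No, Unity=Yes


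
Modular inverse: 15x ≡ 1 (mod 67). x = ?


Use the extended Euclidean algorithm to write 1 = 15·s + 67·t; then s mod 67 is the inverse.
Euclidean algorithm:
  15 = 0·67 + 15
  67 = 4·15 + 7
  15 = 2·7 + 1
  7 = 7·1 + 0
gcd(15,67) = 1
Back-substitution gives: 15·(9) + 67·(-2) = 1
So 15⁻¹ ≡ 9 ≡ 9 (mod 67)
Check: 15 × 9 = 135 ≡ 1 (mod 67) ✓

15⁻¹ ≡ 9 (mod 67)


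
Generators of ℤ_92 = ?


g generates ℤ_n iff gcd(g,n) = 1
Prime factors of 92: 2, 23
Generators are g ∈ {1,...,91} not divisible by any of these primes.
Generators: {1, 3, 5, 7, 9, 11, 13, 15, 17, 19, 21, 25, 27, 29, 31, 33, 35, 37, 39, 41, 43, 45, 47, 49, 51, 53, 55, 57, 59, 61, 63, 65, 67, 71, 73, 75, 77, 79, 81, 83, 85, 87, 89, 91}
Number of generators = φ(92) = 44

Generators of ℤ_92 = {1, 3, 5, 7, 9, 11, 13, 15, 17, 19, 21, 25, 27, 29, 31, 33, 35, 37, 39, 41, 43, 45, 47, 49, 51, 53, 55, 57, 59, 61, 63, 65, 67, 71, 73, 75, 77, 79, 81, 83, 85, 87, 89, 91}


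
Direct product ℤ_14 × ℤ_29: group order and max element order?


|ℤ_14 × ℤ_29| = 14 × 29 = 406
Max element order = lcm(14,29) = 406
Cyclic? Yes (gcd=1)

|ℤ_14×ℤ_29| = 406, max element order = 406


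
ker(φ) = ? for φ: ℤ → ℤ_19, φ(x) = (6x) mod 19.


Kernel = preimage of identity
ker(φ) = {x ∈ ℤ : 6x ≡ 0 (mod 19)}. gcd(6,19) = 1, so 6x ≡ 0 (mod 19) ⟺ x ≡ 0 (mod 19/1 = 19). Hence ker(φ) = 19ℤ

ker(φ) = 19ℤ


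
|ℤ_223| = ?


ℤ_n has n elements.

|ℤ_223| = 223


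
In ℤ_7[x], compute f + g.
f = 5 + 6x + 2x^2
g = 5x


Add coefficients mod 7:
x^0: 5 + 0 = 5 (mod 7)
x^1: 6 + 5 = 4 (mod 7)
x^2: 2 + 0 = 2 (mod 7)
Result: 5 + 4x + 2x^2

f + g = 5 + 4x + 2x^2


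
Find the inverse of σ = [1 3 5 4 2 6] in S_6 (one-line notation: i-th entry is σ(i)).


To find σ⁻¹, swap domain and range:
σ(1) = 1 → σ⁻¹(1) = 1
σ(2) = 3 → σ⁻¹(3) = 2
σ(3) = 5 → σ⁻¹(5) = 3
σ(4) = 4 → σ⁻¹(4) = 4
σ(5) = 2 → σ⁻¹(2) = 5
σ(6) = 6 → σ⁻¹(6) = 6

σ⁻¹ = [1 5 2 4 3 6]


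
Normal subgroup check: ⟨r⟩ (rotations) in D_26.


H = ⟨r⟩ (rotations) in D_26
The rotation subgroup ⟨r⟩ has index 2 in D_26, so it is normal

Yes, normal subgroup


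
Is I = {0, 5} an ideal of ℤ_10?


Check ideal conditions for I = {0, 5} in ℤ_10:
(1) I is an additive subgroup? Yes
(2) For r ∈ ℤ_10 and a ∈ I: r·a ∈ I? Yes

Yes, I is an ideal of ℤ_10


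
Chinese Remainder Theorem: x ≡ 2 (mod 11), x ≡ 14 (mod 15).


m₁ = 11, m₂ = 15, gcd = 1, so CRT applies. M = m₁·m₂ = 165
Let M₁ = M/m₁ = 15, M₂ = M/m₂ = 11
Find y₁ ≡ M₁⁻¹ (mod m₁): 15⁻¹ ≡ 3 (mod 11)
Find y₂ ≡ M₂⁻¹ (mod m₂): 11⁻¹ ≡ 11 (mod 15)
x = a₁·M₁·y₁ + a₂·M₂·y₂ = 2·15·3 + 14·11·11 = 1784
Reduce mod 165: x ≡ 134
Check: 134 mod 11 = 2 ✓, 134 mod 15 = 14 ✓

x ≡ 134 (mod 165)


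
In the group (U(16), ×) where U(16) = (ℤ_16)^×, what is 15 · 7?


Operation: multiplication mod 16
15 · 7 = (a × b) mod 16 with a = 15, b = 7

15 · 7 = 9


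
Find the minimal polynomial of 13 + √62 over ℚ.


Let α = 13 + √62. Then α - 13 = √62, so (α - 13)² = 62, giving α² - 26α + 107 = 0. Degree 2 and α ∉ ℚ, so this is the minimal polynomial.

Minimal polynomial: x² - 26x + 107


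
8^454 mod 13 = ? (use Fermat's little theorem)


Fermat's little theorem: if p is prime and gcd(a,p)=1, then a^(p-1) ≡ 1 (mod p)
p = 13 is prime, gcd(8,13) = 1
Reduce exponent: 454 mod 12 = 10
So 8^454 ≡ 8^10 (mod 13)
8^10 mod 13 = 12

8^454 ≡ 12 (mod 13)


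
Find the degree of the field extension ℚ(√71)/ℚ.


√71 has minimal polynomial x² - 71 (irreducible over ℚ since 71 is squarefree)

[ℚ(√71)/ℚ] = 2


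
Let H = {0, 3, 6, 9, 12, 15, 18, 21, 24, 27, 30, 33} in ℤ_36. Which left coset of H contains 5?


5 + H = {5 + h (mod 36) : h ∈ H}
5+0=5, 5+3=8, 5+6=11, 5+9=14, 5+12=17, 5+15=20, 5+18=23, 5+21=26, 5+24=29, 5+27=32, 5+30=35, 5+33=2
5 + H = {2, 5, 8, 11, 14, 17, 20, 23, 26, 29, 32, 35} = 2 + H

5 + H = {2, 5, 8, 11, 14, 17, 20, 23, 26, 29, 32, 35}


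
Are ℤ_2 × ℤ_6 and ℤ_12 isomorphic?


Comparing ℤ_2 × ℤ_6 and ℤ_12:
gcd(2,6) = 2 ≠ 1. Max element order in ℤ_2×ℤ_6 is lcm(2,6) = 6 < 12, so it has no element of order 12

No, ℤ_2 × ℤ_6 ≇ ℤ_12


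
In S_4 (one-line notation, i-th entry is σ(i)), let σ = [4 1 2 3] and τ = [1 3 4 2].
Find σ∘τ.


σ∘τ: apply τ first, then σ
1 →τ 1 →σ 4
2 →τ 3 →σ 2
3 →τ 4 →σ 3
4 →τ 2 →σ 1

σ∘τ = [4 2 3 1]


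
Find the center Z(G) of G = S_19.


Z(G) = {g ∈ G | gx = xg for all x ∈ G}
S_n is non-abelian for n ≥ 3; Z(S_19) is trivial

Z(S_19) = {e}


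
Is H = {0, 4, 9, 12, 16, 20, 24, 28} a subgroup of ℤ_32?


Subgroup test for H = {0, 4, 9, 12, 16, 20, 24, 28} in (ℤ_32, +):
(1) 0 ∈ H? Yes
(2) Closure: for all a,b ∈ H, (a+b) mod 32 ∈ H? No  [counterexample: 4 + 4 = 8 ∉ H]
(3) Inverses: for all a ∈ H, -a mod 32 ∈ H? No

No, H is not a subgroup of ℤ_32


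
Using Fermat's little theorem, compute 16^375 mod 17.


Fermat's little theorem: if p is prime and gcd(a,p)=1, then a^(p-1) ≡ 1 (mod p)
p = 17 is prime, gcd(16,17) = 1
Reduce exponent: 375 mod 16 = 7
So 16^375 ≡ 16^7 (mod 17)
16^7 mod 17 = 16

16^375 ≡ 16 (mod 17)


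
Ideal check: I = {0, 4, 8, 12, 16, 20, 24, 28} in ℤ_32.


Check ideal conditions for I = {0, 4, 8, 12, 16, 20, 24, 28} in ℤ_32:
(1) I is an additive subgroup? Yes
(2) For r ∈ ℤ_32 and a ∈ I: r·a ∈ I? Yes

Yes, I is an ideal of ℤ_32


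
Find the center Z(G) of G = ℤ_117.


Z(G) = {g ∈ G | gx = xg for all x ∈ G}
ℤ_117 is abelian, so Z(G) = G

Z(ℤ_117) = ℤ_117


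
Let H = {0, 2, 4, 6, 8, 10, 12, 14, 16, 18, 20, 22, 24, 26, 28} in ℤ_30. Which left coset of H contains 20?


20 + H = {20 + h (mod 30) : h ∈ H}
20+0=20, 20+2=22, 20+4=24, 20+6=26, 20+8=28, 20+10=0, 20+12=2, 20+14=4, 20+16=6, 20+18=8, 20+20=10, 20+22=12, 20+24=14, 20+26=16, 20+28=18
20 + H = {0, 2, 4, 6, 8, 10, 12, 14, 16, 18, 20, 22, 24, 26, 28} = 0 + H

20 + H = {0, 2, 4, 6, 8, 10, 12, 14, 16, 18, 20, 22, 24, 26, 28}


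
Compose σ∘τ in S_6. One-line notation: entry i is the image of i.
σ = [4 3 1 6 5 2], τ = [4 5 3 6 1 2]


σ∘τ: apply τ first, then σ
1 →τ 4 →σ 6
2 →τ 5 →σ 5
3 →τ 3 →σ 1
4 →τ 6 →σ 2
5 →τ 1 →σ 4
6 →τ 2 →σ 3

σ∘τ = [6 5 1 2 4 3]


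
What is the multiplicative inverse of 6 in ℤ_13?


Use the extended Euclidean algorithm to write 1 = 6·s + 13·t; then s mod 13 is the inverse.
Euclidean algorithm:
  6 = 0·13 + 6
  13 = 2·6 + 1
  6 = 6·1 + 0
gcd(6,13) = 1
Back-substitution gives: 6·(-2) + 13·(1) = 1
So 6⁻¹ ≡ -2 ≡ 11 (mod 13)
Check: 6 × 11 = 66 ≡ 1 (mod 13) ✓

6⁻¹ ≡ 11 (mod 13)


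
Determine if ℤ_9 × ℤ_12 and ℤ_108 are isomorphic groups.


Comparing ℤ_9 × ℤ_12 and ℤ_108:
gcd(9,12) = 3 ≠ 1. Max element order in ℤ_9×ℤ_12 is lcm(9,12) = 36 < 108, so it has no element of order 108

No, ℤ_9 × ℤ_12 ≇ ℤ_108


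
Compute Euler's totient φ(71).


Factor n: 71 = 71
φ(n) = n · ∏(1 - 1/p) over distinct primes p | n
φ(71) = 71 · (1 - 1/71) = 70

φ(71) = 70


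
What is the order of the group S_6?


|S_n| = n! (number of permutations of n symbols)
|S_6| = 6! = 720

|S_6| = 720


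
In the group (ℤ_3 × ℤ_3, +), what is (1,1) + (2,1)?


Operation: componentwise addition mod (3, 3)
(1,1) + (2,1) = ((a₁+b₁) mod 3, (a₂+b₂) mod 3) with a = (1,1), b = (2,1)

(1,1) + (2,1) = (0,2)


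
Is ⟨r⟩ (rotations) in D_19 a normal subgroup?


H = ⟨r⟩ (rotations) in D_19
The rotation subgroup ⟨r⟩ has index 2 in D_19, so it is normal

Yes, normal subgroup


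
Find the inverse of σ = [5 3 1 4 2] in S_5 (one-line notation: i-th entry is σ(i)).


To find σ⁻¹, swap domain and range:
σ(1) = 5 → σ⁻¹(5) = 1
σ(2) = 3 → σ⁻¹(3) = 2
σ(3) = 1 → σ⁻¹(1) = 3
σ(4) = 4 → σ⁻¹(4) = 4
σ(5) = 2 → σ⁻¹(2) = 5

σ⁻¹ = [3 5 2 4 1]


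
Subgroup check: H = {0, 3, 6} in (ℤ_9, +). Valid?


Subgroup test for H = {0, 3, 6} in (ℤ_9, +):
(1) 0 ∈ H? Yes
(2) Closure: for all a,b ∈ H, (a+b) mod 9 ∈ H? Yes
(3) Inverses: for all a ∈ H, -a mod 9 ∈ H? Yes

Yes, H is a subgroup of ℤ_9


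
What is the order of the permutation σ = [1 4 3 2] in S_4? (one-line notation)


Cycle decomposition: (2 4)
Cycle lengths: 2
Order = lcm(2) = 2

ord(σ) = 2


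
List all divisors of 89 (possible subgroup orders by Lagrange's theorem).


Lagrange's theorem: |H| divides |G|
|G| = 89
Divisors of 89: 1, 89

Possible subgroup orders: {1, 89}


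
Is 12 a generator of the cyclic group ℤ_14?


g generates ℤ_n iff gcd(g, n) = 1
gcd(12, 14) = 2
Since gcd = 2 ≠ 1, ⟨12⟩ has order 7 < 14, so 12 is not a generator.

No, 12 does not generate ℤ_14


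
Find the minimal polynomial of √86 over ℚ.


√86 satisfies x² - 86 = 0, irreducible over ℚ since 86 is squarefree

Minimal polynomial: x² - 86


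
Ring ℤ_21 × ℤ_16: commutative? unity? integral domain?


Direct product ring; commutative with unity (1,1); but (1,0)·(0,1) = (0,0) gives zero divisors, so not an integral domain
Commutative: Yes
Integral domain: No
Has unity: Yes

ℤ_21 × ℤ_16: Commutative=Yes, Unity=Yes


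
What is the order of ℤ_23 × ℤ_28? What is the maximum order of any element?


|ℤ_23 × ℤ_28| = 23 × 28 = 644
Max element order = lcm(23,28) = 644
Cyclic? Yes (gcd=1)

|ℤ_23×ℤ_28| = 644, max element order = 644


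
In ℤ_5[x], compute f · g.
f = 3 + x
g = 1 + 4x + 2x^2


Expand and collect like terms; reduce coefficients mod 5:
x^0: 3·1 = 3 ≡ 3 (mod 5)
x^1: 3·4 + 1·1 = 13 ≡ 3 (mod 5)
x^2: 3·2 + 1·4 = 10 ≡ 0 (mod 5)
x^3: 1·2 = 2 ≡ 2 (mod 5)
Result: 3 + 3x + 2x^3

f · g = 3 + 3x + 2x^3


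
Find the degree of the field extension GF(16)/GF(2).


GF(16) = GF(2^4), so the extension degree is 4

[GF(16)/GF(2)] = 4


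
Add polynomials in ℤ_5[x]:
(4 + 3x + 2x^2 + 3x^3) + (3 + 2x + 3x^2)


Add coefficients mod 5:
x^0: 4 + 3 = 2 (mod 5)
x^1: 3 + 2 = 0 (mod 5)
x^2: 2 + 3 = 0 (mod 5)
x^3: 3 + 0 = 3 (mod 5)
Result: 2 + 3x^3

f + g = 2 + 3x^3


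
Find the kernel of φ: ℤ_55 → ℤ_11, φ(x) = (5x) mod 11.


Kernel = preimage of identity
ker(φ) = {x ∈ ℤ_55 : 5x ≡ 0 (mod 11)}. Since 11 | 55, φ is well-defined. The kernel is the cyclic subgroup ⟨11⟩ of ℤ_55 (order 5), i.e. {0, 11, 22, 33, 44}

ker(φ) = {0, 11, 22, 33, 44}


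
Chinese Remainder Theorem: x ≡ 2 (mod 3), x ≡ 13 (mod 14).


m₁ = 3, m₂ = 14, gcd = 1, so CRT applies. M = m₁·m₂ = 42
Let M₁ = M/m₁ = 14, M₂ = M/m₂ = 3
Find y₁ ≡ M₁⁻¹ (mod m₁): 14⁻¹ ≡ 2 (mod 3)
Find y₂ ≡ M₂⁻¹ (mod m₂): 3⁻¹ ≡ 5 (mod 14)
x = a₁·M₁·y₁ + a₂·M₂·y₂ = 2·14·2 + 13·3·5 = 251
Reduce mod 42: x ≡ 41
Check: 41 mod 3 = 2 ✓, 41 mod 14 = 13 ✓

x ≡ 41 (mod 42)


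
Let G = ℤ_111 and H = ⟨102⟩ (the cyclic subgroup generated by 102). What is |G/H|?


|⟨102⟩| = n / gcd(102, 111) = 111 / 3 = 37
H is normal (ℤ_111 is abelian).
|G/H| = |G| / |H| = 111 / 37 = 3

|G/H| = 3


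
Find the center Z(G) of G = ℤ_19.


Z(G) = {g ∈ G | gx = xg for all x ∈ G}
ℤ_19 is abelian, so Z(G) = G

Z(ℤ_19) = ℤ_19


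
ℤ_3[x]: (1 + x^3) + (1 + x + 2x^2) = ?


Add coefficients mod 3:
x^0: 1 + 1 = 2 (mod 3)
x^1: 0 + 1 = 1 (mod 3)
x^2: 0 + 2 = 2 (mod 3)
x^3: 1 + 0 = 1 (mod 3)
Result: 2 + x + 2x^2 + x^3

f + g = 2 + x + 2x^2 + x^3


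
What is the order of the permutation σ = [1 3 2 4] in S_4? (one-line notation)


Cycle decomposition: (2 3)
Cycle lengths: 2
Order = lcm(2) = 2

ord(σ) = 2


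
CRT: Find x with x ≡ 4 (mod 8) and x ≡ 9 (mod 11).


m₁ = 8, m₂ = 11, gcd = 1, so CRT applies. M = m₁·m₂ = 88
Let M₁ = M/m₁ = 11, M₂ = M/m₂ = 8
Find y₁ ≡ M₁⁻¹ (mod m₁): 11⁻¹ ≡ 3 (mod 8)
Find y₂ ≡ M₂⁻¹ (mod m₂): 8⁻¹ ≡ 7 (mod 11)
x = a₁·M₁·y₁ + a₂·M₂·y₂ = 4·11·3 + 9·8·7 = 636
Reduce mod 88: x ≡ 20
Check: 20 mod 8 = 4 ✓, 20 mod 11 = 9 ✓

x ≡ 20 (mod 88)


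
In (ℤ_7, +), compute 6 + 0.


Operation: addition mod 7
6 + 0 = (a + b) mod 7 with a = 6, b = 0

6 + 0 = 6


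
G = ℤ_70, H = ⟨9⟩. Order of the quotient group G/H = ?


|⟨9⟩| = n / gcd(9, 70) = 70 / 1 = 70
H is normal (ℤ_70 is abelian).
|G/H| = |G| / |H| = 70 / 70 = 1

|G/H| = 1


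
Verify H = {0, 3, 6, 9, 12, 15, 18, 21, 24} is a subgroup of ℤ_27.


Subgroup test for H = {0, 3, 6, 9, 12, 15, 18, 21, 24} in (ℤ_27, +):
(1) 0 ∈ H? Yes
(2) Closure: for all a,b ∈ H, (a+b) mod 27 ∈ H? Yes
(3) Inverses: for all a ∈ H, -a mod 27 ∈ H? Yes

Yes, H is a subgroup of ℤ_27


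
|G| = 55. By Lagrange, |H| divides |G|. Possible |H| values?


Lagrange's theorem: |H| divides |G|
|G| = 55
Divisors of 55: 1, 5, 11, 55

Possible subgroup orders: {1, 5, 11, 55}


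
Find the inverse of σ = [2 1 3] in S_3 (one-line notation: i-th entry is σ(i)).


To find σ⁻¹, swap domain and range:
σ(1) = 2 → σ⁻¹(2) = 1
σ(2) = 1 → σ⁻¹(1) = 2
σ(3) = 3 → σ⁻¹(3) = 3

σ⁻¹ = [2 1 3]


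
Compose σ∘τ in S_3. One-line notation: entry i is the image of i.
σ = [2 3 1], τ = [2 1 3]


σ∘τ: apply τ first, then σ
1 →τ 2 →σ 3
2 →τ 1 →σ 2
3 →τ 3 →σ 1

σ∘τ = [3 2 1]


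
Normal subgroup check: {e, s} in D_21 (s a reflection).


H = {e, s} in D_21 (s a reflection)
r·s·r⁻¹ = sr⁻² ≠ s for n ≥ 3, so {e, s} is not closed under conjugation

No, not a normal subgroup


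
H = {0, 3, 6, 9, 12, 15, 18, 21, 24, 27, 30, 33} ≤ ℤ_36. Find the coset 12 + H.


12 + H = {12 + h (mod 36) : h ∈ H}
12+0=12, 12+3=15, 12+6=18, 12+9=21, 12+12=24, 12+15=27, 12+18=30, 12+21=33, 12+24=0, 12+27=3, 12+30=6, 12+33=9
12 + H = {0, 3, 6, 9, 12, 15, 18, 21, 24, 27, 30, 33} = 0 + H

12 + H = {0, 3, 6, 9, 12, 15, 18, 21, 24, 27, 30, 33}


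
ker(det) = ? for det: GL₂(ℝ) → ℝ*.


Kernel = preimage of identity
ker(det) = {A | det(A) = 1} = SL₂(ℝ)

ker(det) = SL₂(ℝ)


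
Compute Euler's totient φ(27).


φ(n) = count of k ∈ {1,...,n} with gcd(k,n)=1
Coprimes to 27: {1, 2, 4, 5, 7, 8, 10, 11, 13, 14, 16, 17, 19, 20, 22, 23, 25, 26}
Count: 18

φ(27) = 18


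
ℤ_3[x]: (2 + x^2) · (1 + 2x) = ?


Expand and collect like terms; reduce coefficients mod 3:
x^0: 2·1 = 2 ≡ 2 (mod 3)
x^1: 2·2 + 0·1 = 4 ≡ 1 (mod 3)
x^2: 0·2 + 1·1 = 1 ≡ 1 (mod 3)
x^3: 1·2 = 2 ≡ 2 (mod 3)
Result: 2 + x + x^2 + 2x^3

f · g = 2 + x + x^2 + 2x^3


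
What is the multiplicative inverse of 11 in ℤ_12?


Use the extended Euclidean algorithm to write 1 = 11·s + 12·t; then s mod 12 is the inverse.
Euclidean algorithm:
  11 = 0·12 + 11
  12 = 1·11 + 1
  11 = 11·1 + 0
gcd(11,12) = 1
Back-substitution gives: 11·(-1) + 12·(1) = 1
So 11⁻¹ ≡ -1 ≡ 11 (mod 12)
Check: 11 × 11 = 121 ≡ 1 (mod 12) ✓

11⁻¹ ≡ 11 (mod 12)


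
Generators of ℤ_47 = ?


g generates ℤ_n iff gcd(g,n) = 1
Prime factors of 47: 47
Generators are g ∈ {1,...,46} not divisible by any of these primes.
Generators: {1, 2, 3, 4, 5, 6, 7, 8, 9, 10, 11, 12, 13, 14, 15, 16, 17, 18, 19, 20, 21, 22, 23, 24, 25, 26, 27, 28, 29, 30, 31, 32, 33, 34, 35, 36, 37, 38, 39, 40, 41, 42, 43, 44, 45, 46}
Number of generators = φ(47) = 46

Generators of ℤ_47 = {1, 2, 3, 4, 5, 6, 7, 8, 9, 10, 11, 12, 13, 14, 15, 16, 17, 18, 19, 20, 21, 22, 23, 24, 25, 26, 27, 28, 29, 30, 31, 32, 33, 34, 35, 36, 37, 38, 39, 40, 41, 42, 43, 44, 45, 46}


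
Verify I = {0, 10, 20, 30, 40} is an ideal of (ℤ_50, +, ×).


Check ideal conditions for I = {0, 10, 20, 30, 40} in ℤ_50:
(1) I is an additive subgroup? Yes
(2) For r ∈ ℤ_50 and a ∈ I: r·a ∈ I? Yes

Yes, I is an ideal of ℤ_50


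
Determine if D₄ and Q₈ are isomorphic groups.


Comparing D₄ and Q₈:
D₄ has 5 elements of order 2; Q₈ has only 1

No, D₄ ≇ Q₈


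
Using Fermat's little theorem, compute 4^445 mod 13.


Fermat's little theorem: if p is prime and gcd(a,p)=1, then a^(p-1) ≡ 1 (mod p)
p = 13 is prime, gcd(4,13) = 1
Reduce exponent: 445 mod 12 = 1
So 4^445 ≡ 4^1 (mod 13)
4^1 mod 13 = 4

4^445 ≡ 4 (mod 13)


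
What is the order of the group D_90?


|D_n| = 2n (n rotations and n reflections)
|D_90| = 2×90 = 180

|D_90| = 180


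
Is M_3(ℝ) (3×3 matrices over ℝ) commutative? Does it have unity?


Matrix multiplication is non-commutative for n ≥ 2; the identity matrix I is the unity; singular matrices give zero divisors, so not an integral domain
Commutative: No
Integral domain: No
Has unity: Yes

M_3(ℝ) (3×3 matrices over ℝ): Commutative=No, Unity=Yes


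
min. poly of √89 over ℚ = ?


√89 satisfies x² - 89 = 0, irreducible over ℚ since 89 is squarefree

Minimal polynomial: x² - 89


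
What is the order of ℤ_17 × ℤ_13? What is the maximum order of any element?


|ℤ_17 × ℤ_13| = 17 × 13 = 221
Max element order = lcm(17,13) = 221
Cyclic? Yes (gcd=1)

|ℤ_17×ℤ_13| = 221, max element order = 221


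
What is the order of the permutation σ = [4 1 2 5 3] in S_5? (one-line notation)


Cycle decomposition: (1 4 5 3 2)
Cycle lengths: 5
Order = lcm(5) = 5

ord(σ) = 5


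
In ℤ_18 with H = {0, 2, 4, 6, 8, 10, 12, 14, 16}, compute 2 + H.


2 + H = {2 + h (mod 18) : h ∈ H}
2+0=2, 2+2=4, 2+4=6, 2+6=8, 2+8=10, 2+10=12, 2+12=14, 2+14=16, 2+16=0
2 + H = {0, 2, 4, 6, 8, 10, 12, 14, 16} = 0 + H

2 + H = {0, 2, 4, 6, 8, 10, 12, 14, 16}


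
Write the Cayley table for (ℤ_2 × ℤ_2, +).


Elements: {(0,0), (0,1), (1,0), (1,1)}
Operation: componentwise addition mod (2, 2)
Entry (a, b) = ((a₁+b₁) mod 2, (a₂+b₂) mod 2)

Cayley table:
      | (0,0) | (0,1) | (1,0) | (1,1)
(0,0) | (0,0) | (0,1) | (1,0) | (1,1)
(0,1) | (0,1) | (0,0) | (1,1) | (1,0)
(1,0) | (1,0) | (1,1) | (0,0) | (0,1)
(1,1) | (1,1) | (1,0) | (0,1) | (0,0)


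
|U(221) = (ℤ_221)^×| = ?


U(n) is the group of units mod n; |U(n)| = φ(n)
|U(221)| = φ(221) = 192

|U(221) = (ℤ_221)^×| = 192


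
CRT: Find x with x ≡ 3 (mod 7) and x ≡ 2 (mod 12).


m₁ = 7, m₂ = 12, gcd = 1, so CRT applies. M = m₁·m₂ = 84
Let M₁ = M/m₁ = 12, M₂ = M/m₂ = 7
Find y₁ ≡ M₁⁻¹ (mod m₁): 12⁻¹ ≡ 3 (mod 7)
Find y₂ ≡ M₂⁻¹ (mod m₂): 7⁻¹ ≡ 7 (mod 12)
x = a₁·M₁·y₁ + a₂·M₂·y₂ = 3·12·3 + 2·7·7 = 206
Reduce mod 84: x ≡ 38
Check: 38 mod 7 = 3 ✓, 38 mod 12 = 2 ✓

x ≡ 38 (mod 84)


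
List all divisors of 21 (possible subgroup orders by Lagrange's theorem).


Lagrange's theorem: |H| divides |G|
|G| = 21
Divisors of 21: 1, 3, 7, 21

Possible subgroup orders: {1, 3, 7, 21}


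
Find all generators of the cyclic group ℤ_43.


g generates ℤ_n iff gcd(g,n) = 1
Prime factors of 43: 43
Generators are g ∈ {1,...,42} not divisible by any of these primes.
Generators: {1, 2, 3, 4, 5, 6, 7, 8, 9, 10, 11, 12, 13, 14, 15, 16, 17, 18, 19, 20, 21, 22, 23, 24, 25, 26, 27, 28, 29, 30, 31, 32, 33, 34, 35, 36, 37, 38, 39, 40, 41, 42}
Number of generators = φ(43) = 42

Generators of ℤ_43 = {1, 2, 3, 4, 5, 6, 7, 8, 9, 10, 11, 12, 13, 14, 15, 16, 17, 18, 19, 20, 21, 22, 23, 24, 25, 26, 27, 28, 29, 30, 31, 32, 33, 34, 35, 36, 37, 38, 39, 40, 41, 42}


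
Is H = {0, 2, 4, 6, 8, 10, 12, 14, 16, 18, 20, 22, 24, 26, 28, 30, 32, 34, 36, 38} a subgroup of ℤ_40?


Subgroup test for H = {0, 2, 4, 6, 8, 10, 12, 14, 16, 18, 20, 22, 24, 26, 28, 30, 32, 34, 36, 38} in (ℤ_40, +):
(1) 0 ∈ H? Yes
(2) Closure: for all a,b ∈ H, (a+b) mod 40 ∈ H? Yes
(3) Inverses: for all a ∈ H, -a mod 40 ∈ H? Yes

Yes, H is a subgroup of ℤ_40


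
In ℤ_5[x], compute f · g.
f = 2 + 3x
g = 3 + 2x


Expand and collect like terms; reduce coefficients mod 5:
x^0: 2·3 = 6 ≡ 1 (mod 5)
x^1: 2·2 + 3·3 = 13 ≡ 3 (mod 5)
x^2: 3·2 = 6 ≡ 1 (mod 5)
Result: 1 + 3x + x^2

f · g = 1 + 3x + x^2


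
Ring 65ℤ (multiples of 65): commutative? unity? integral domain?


65ℤ is a commutative ring under +,× but has no multiplicative identity (1 ∉ 65ℤ); it has no zero divisors, but without unity it is not an integral domain
Commutative: Yes
Integral domain: No
Has unity: No

65ℤ (multiples of 65): Commutative=Yes, Unity=No


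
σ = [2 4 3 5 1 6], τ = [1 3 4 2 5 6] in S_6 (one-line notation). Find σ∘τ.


σ∘τ: apply τ first, then σ
1 →τ 1 →σ 2
2 →τ 3 →σ 3
3 →τ 4 →σ 5
4 →τ 2 →σ 4
5 →τ 5 →σ 1
6 →τ 6 →σ 6

σ∘τ = [2 3 5 4 1 6]


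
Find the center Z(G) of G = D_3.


Z(G) = {g ∈ G | gx = xg for all x ∈ G}
For odd n, Z(D_n) = {e}: no nontrivial rotation commutes with all reflections

Z(D_3) = {e}


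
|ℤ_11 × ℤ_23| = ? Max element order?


|ℤ_11 × ℤ_23| = 11 × 23 = 253
Max element order = lcm(11,23) = 253
Cyclic? Yes (gcd=1)

|ℤ_11×ℤ_23| = 253, max element order = 253


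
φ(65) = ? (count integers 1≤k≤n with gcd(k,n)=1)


Factor n: 65 = 5 × 13
φ(n) = n · ∏(1 - 1/p) over distinct primes p | n
φ(65) = 65 · (1 - 1/5) · (1 - 1/13) = 48

φ(65) = 48


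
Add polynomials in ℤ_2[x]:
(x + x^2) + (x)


Add coefficients mod 2:
x^0: 0 + 0 = 0 (mod 2)
x^1: 1 + 1 = 0 (mod 2)
x^2: 1 + 0 = 1 (mod 2)
Result: x^2

f + g = x^2


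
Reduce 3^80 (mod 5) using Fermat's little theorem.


Fermat's little theorem: if p is prime and gcd(a,p)=1, then a^(p-1) ≡ 1 (mod p)
p = 5 is prime, gcd(3,5) = 1
Reduce exponent: 80 mod 4 = 0
So 3^80 ≡ 3^0 (mod 5)
3^0 = 1

3^80 ≡ 1 (mod 5)


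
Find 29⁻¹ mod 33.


Use the extended Euclidean algorithm to write 1 = 29·s + 33·t; then s mod 33 is the inverse.
Euclidean algorithm:
  29 = 0·33 + 29
  33 = 1·29 + 4
  29 = 7·4 + 1
  4 = 4·1 + 0
gcd(29,33) = 1
Back-substitution gives: 29·(8) + 33·(-7) = 1
So 29⁻¹ ≡ 8 ≡ 8 (mod 33)
Check: 29 × 8 = 232 ≡ 1 (mod 33) ✓

29⁻¹ ≡ 8 (mod 33)


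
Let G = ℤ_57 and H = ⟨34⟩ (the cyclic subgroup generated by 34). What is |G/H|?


|⟨34⟩| = n / gcd(34, 57) = 57 / 1 = 57
H is normal (ℤ_57 is abelian).
|G/H| = |G| / |H| = 57 / 57 = 1

|G/H| = 1


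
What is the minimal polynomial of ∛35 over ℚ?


∛35 satisfies x³ - 35 = 0, irreducible over ℚ (no rational root; 35 is not a perfect cube)

Minimal polynomial: x³ - 35


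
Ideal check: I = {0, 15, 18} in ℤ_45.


Check ideal conditions for I = {0, 15, 18} in ℤ_45:
(1) I is an additive subgroup? No
(2) For r ∈ ℤ_45 and a ∈ I: r·a ∈ I? No  [counterexample: r=2, a=15, r·a mod 45 = 30 ∉ I]

No, I is not an ideal of ℤ_45


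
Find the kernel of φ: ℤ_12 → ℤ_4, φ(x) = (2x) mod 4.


Kernel = preimage of identity
ker(φ) = {x ∈ ℤ_12 : 2x ≡ 0 (mod 4)}. Since 4 | 12, φ is well-defined. The kernel is the cyclic subgroup ⟨2⟩ of ℤ_12 (order 6), i.e. {0, 2, 4, 6, 8, 10}

ker(φ) = {0, 2, 4, 6, 8, 10}


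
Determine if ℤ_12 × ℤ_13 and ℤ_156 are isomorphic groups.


Comparing ℤ_12 × ℤ_13 and ℤ_156:
gcd(12,13) = 1, so ℤ_12 × ℤ_13 ≅ ℤ_156 (CRT)

Yes, ℤ_12 × ℤ_13 ≅ ℤ_156


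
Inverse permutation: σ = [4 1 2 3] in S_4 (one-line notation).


To find σ⁻¹, swap domain and range:
σ(1) = 4 → σ⁻¹(4) = 1
σ(2) = 1 → σ⁻¹(1) = 2
σ(3) = 2 → σ⁻¹(2) = 3
σ(4) = 3 → σ⁻¹(3) = 4

σ⁻¹ = [2 3 4 1]


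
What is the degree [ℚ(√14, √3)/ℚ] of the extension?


[ℚ(√14,√3):ℚ] = [ℚ(√14,√3):ℚ(√14)]·[ℚ(√14):ℚ] = 2·2 = 4

[ℚ(√14, √3)/ℚ] = 4


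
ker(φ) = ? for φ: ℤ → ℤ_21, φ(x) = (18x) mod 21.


Kernel = preimage of identity
ker(φ) = {x ∈ ℤ : 18x ≡ 0 (mod 21)}. gcd(18,21) = 3, so 18x ≡ 0 (mod 21) ⟺ x ≡ 0 (mod 21/3 = 7). Hence ker(φ) = 7ℤ

ker(φ) = 7ℤ


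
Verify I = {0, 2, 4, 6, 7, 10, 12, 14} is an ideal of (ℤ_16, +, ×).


Check ideal conditions for I = {0, 2, 4, 6, 7, 10, 12, 14} in ℤ_16:
(1) I is an additive subgroup? No
(2) For r ∈ ℤ_16 and a ∈ I: r·a ∈ I? No  [counterexample: r=2, a=4, r·a mod 16 = 8 ∉ I]

No, I is not an ideal of ℤ_16


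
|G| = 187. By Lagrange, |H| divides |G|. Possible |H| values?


Lagrange's theorem: |H| divides |G|
|G| = 187
Divisors of 187: 1, 11, 17, 187

Possible subgroup orders: {1, 11, 17, 187}


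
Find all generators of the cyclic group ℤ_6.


g generates ℤ_n iff gcd(g,n) = 1
Checking each g ∈ {1,...,5}:
gcd(1,6) = 1
gcd(2,6) = 2
gcd(3,6) = 3
gcd(4,6) = 2
gcd(5,6) = 1
Generators: {1, 5}
Number of generators = φ(6) = 2

Generators of ℤ_6 = {1, 5}


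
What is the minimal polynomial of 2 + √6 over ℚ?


Let α = 2 + √6. Then α - 2 = √6, so (α - 2)² = 6, giving α² - 4α - 2 = 0. Degree 2 and α ∉ ℚ, so this is the minimal polynomial.

Minimal polynomial: x² - 4x - 2


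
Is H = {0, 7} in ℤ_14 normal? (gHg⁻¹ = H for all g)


H = {0, 7} in ℤ_14
ℤ_14 is abelian; every subgroup of an abelian group is normal

Yes, normal subgroup


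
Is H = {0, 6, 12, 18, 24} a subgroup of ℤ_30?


Subgroup test for H = {0, 6, 12, 18, 24} in (ℤ_30, +):
(1) 0 ∈ H? Yes
(2) Closure: for all a,b ∈ H, (a+b) mod 30 ∈ H? Yes
(3) Inverses: for all a ∈ H, -a mod 30 ∈ H? Yes

Yes, H is a subgroup of ℤ_30


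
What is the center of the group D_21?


Z(G) = {g ∈ G | gx = xg for all x ∈ G}
For odd n, Z(D_n) = {e}: no nontrivial rotation commutes with all reflections

Z(D_21) = {e}


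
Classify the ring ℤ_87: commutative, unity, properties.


ℤ_87 is a commutative ring with unity 1; 87 = 3×29 is composite, so 3·29 ≡ 0 gives zero divisors (not an integral domain)
Commutative: Yes
Integral domain: No
Has unity: Yes

ℤ_87: Commutative=Yes, Unity=Yes


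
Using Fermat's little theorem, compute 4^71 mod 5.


Fermat's little theorem: if p is prime and gcd(a,p)=1, then a^(p-1) ≡ 1 (mod p)
p = 5 is prime, gcd(4,5) = 1
Reduce exponent: 71 mod 4 = 3
So 4^71 ≡ 4^3 (mod 5)
4^3 mod 5 = 4

4^71 ≡ 4 (mod 5)


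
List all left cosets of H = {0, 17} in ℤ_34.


H = {0, 17}, |H| = 2
Number of cosets = |G|/|H| = 34/2 = 17
0 + H = {0, 17}
1 + H = {1, 18}
2 + H = {2, 19}
3 + H = {3, 20}
4 + H = {4, 21}
5 + H = {5, 22}
6 + H = {6, 23}
7 + H = {7, 24}
8 + H = {8, 25}
9 + H = {9, 26}
10 + H = {10, 27}
11 + H = {11, 28}
12 + H = {12, 29}
13 + H = {13, 30}
14 + H = {14, 31}
15 + H = {15, 32}
16 + H = {16, 33}

Cosets: 0+H={0,17}; 1+H={1,18}; 2+H={2,19}; 3+H={3,20}; 4+H={4,21}; 5+H={5,22}; 6+H={6,23}; 7+H={7,24}; 8+H={8,25}; 9+H={9,26}; 10+H={10,27}; 11+H={11,28}; 12+H={12,29}; 13+H={13,30}; 14+H={14,31}; 15+H={15,32}; 16+H={16,33}


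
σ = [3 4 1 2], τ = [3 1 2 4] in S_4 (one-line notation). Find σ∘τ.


σ∘τ: apply τ first, then σ
1 →τ 3 →σ 1
2 →τ 1 →σ 3
3 →τ 2 →σ 4
4 →τ 4 →σ 2

σ∘τ = [1 3 4 2]


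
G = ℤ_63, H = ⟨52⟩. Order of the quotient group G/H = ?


|⟨52⟩| = n / gcd(52, 63) = 63 / 1 = 63
H is normal (ℤ_63 is abelian).
|G/H| = |G| / |H| = 63 / 63 = 1

|G/H| = 1


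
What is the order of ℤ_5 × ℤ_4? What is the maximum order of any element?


|ℤ_5 × ℤ_4| = 5 × 4 = 20
Max element order = lcm(5,4) = 20
Cyclic? Yes (gcd=1)

|ℤ_5×ℤ_4| = 20, max element order = 20


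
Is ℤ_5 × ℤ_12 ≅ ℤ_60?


Comparing ℤ_5 × ℤ_12 and ℤ_60:
gcd(5,12) = 1, so ℤ_5 × ℤ_12 ≅ ℤ_60 (CRT)

Yes, ℤ_5 × ℤ_12 ≅ ℤ_60


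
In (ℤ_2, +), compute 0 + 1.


Operation: addition mod 2
0 + 1 = (a + b) mod 2 with a = 0, b = 1

0 + 1 = 1


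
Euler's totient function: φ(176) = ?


Factor n: 176 = 2^4 × 11
φ(n) = n · ∏(1 - 1/p) over distinct primes p | n
φ(176) = 176 · (1 - 1/2) · (1 - 1/11) = 80

φ(176) = 80


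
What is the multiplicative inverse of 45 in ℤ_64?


Use the extended Euclidean algorithm to write 1 = 45·s + 64·t; then s mod 64 is the inverse.
Euclidean algorithm:
  45 = 0·64 + 45
  64 = 1·45 + 19
  45 = 2·19 + 7
  19 = 2·7 + 5
  7 = 1·5 + 2
  5 = 2·2 + 1
  2 = 2·1 + 0
gcd(45,64) = 1
Back-substitution gives: 45·(-27) + 64·(19) = 1
So 45⁻¹ ≡ -27 ≡ 37 (mod 64)
Check: 45 × 37 = 1665 ≡ 1 (mod 64) ✓

45⁻¹ ≡ 37 (mod 64)


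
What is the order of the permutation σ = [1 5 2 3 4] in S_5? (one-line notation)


Cycle decomposition: (2 5 4 3)
Cycle lengths: 4
Order = lcm(4) = 4

ord(σ) = 4


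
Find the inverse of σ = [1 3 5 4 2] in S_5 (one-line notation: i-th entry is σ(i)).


To find σ⁻¹, swap domain and range:
σ(1) = 1 → σ⁻¹(1) = 1
σ(2) = 3 → σ⁻¹(3) = 2
σ(3) = 5 → σ⁻¹(5) = 3
σ(4) = 4 → σ⁻¹(4) = 4
σ(5) = 2 → σ⁻¹(2) = 5

σ⁻¹ = [1 5 2 4 3]


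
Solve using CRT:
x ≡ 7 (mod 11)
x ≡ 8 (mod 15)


m₁ = 11, m₂ = 15, gcd = 1, so CRT applies. M = m₁·m₂ = 165
Let M₁ = M/m₁ = 15, M₂ = M/m₂ = 11
Find y₁ ≡ M₁⁻¹ (mod m₁): 15⁻¹ ≡ 3 (mod 11)
Find y₂ ≡ M₂⁻¹ (mod m₂): 11⁻¹ ≡ 11 (mod 15)
x = a₁·M₁·y₁ + a₂·M₂·y₂ = 7·15·3 + 8·11·11 = 1283
Reduce mod 165: x ≡ 128
Check: 128 mod 11 = 7 ✓, 128 mod 15 = 8 ✓

x ≡ 128 (mod 165)


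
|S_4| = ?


|S_n| = n! (number of permutations of n symbols)
|S_4| = 4! = 24

|S_4| = 24


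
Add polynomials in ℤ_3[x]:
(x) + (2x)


Add coefficients mod 3:
x^0: 0 + 0 = 0 (mod 3)
x^1: 1 + 2 = 0 (mod 3)
Result: 0

f + g = 0


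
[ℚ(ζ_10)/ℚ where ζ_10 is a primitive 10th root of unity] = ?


[ℚ(ζ_n):ℚ] = deg Φ_n(x) = φ(n). Here φ(10) = 4

[ℚ(ζ_10)/ℚ where ζ_10 is a primitive 10th root of unity] = 4


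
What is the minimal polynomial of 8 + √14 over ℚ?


Let α = 8 + √14. Then α - 8 = √14, so (α - 8)² = 14, giving α² - 16α + 50 = 0. Degree 2 and α ∉ ℚ, so this is the minimal polynomial.

Minimal polynomial: x² - 16x + 50


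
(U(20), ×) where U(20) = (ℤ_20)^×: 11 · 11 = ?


Operation: multiplication mod 20
11 · 11 = (a × b) mod 20 with a = 11, b = 11

11 · 11 = 1


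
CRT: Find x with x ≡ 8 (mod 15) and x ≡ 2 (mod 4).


m₁ = 15, m₂ = 4, gcd = 1, so CRT applies. M = m₁·m₂ = 60
Let M₁ = M/m₁ = 4, M₂ = M/m₂ = 15
Find y₁ ≡ M₁⁻¹ (mod m₁): 4⁻¹ ≡ 4 (mod 15)
Find y₂ ≡ M₂⁻¹ (mod m₂): 15⁻¹ ≡ 3 (mod 4)
x = a₁·M₁·y₁ + a₂·M₂·y₂ = 8·4·4 + 2·15·3 = 218
Reduce mod 60: x ≡ 38
Check: 38 mod 15 = 8 ✓, 38 mod 4 = 2 ✓

x ≡ 38 (mod 60)


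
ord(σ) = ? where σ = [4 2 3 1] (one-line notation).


Cycle decomposition: (1 4)
Cycle lengths: 2
Order = lcm(2) = 2

ord(σ) = 2


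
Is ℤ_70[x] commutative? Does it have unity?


ℤ_70 has zero divisors (2·35 ≡ 0), and these lift to constant zero divisors in ℤ_70[x]; so not an integral domain
Commutative: Yes
Integral domain: No
Has unity: Yes

ℤ_70[x]: Commutative=Yes, Unity=Yes


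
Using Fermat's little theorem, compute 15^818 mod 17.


Fermat's little theorem: if p is prime and gcd(a,p)=1, then a^(p-1) ≡ 1 (mod p)
p = 17 is prime, gcd(15,17) = 1
Reduce exponent: 818 mod 16 = 2
So 15^818 ≡ 15^2 (mod 17)
15^2 mod 17 = 4

15^818 ≡ 4 (mod 17)


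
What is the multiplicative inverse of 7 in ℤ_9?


Use the extended Euclidean algorithm to write 1 = 7·s + 9·t; then s mod 9 is the inverse.
Euclidean algorithm:
  7 = 0·9 + 7
  9 = 1·7 + 2
  7 = 3·2 + 1
  2 = 2·1 + 0
gcd(7,9) = 1
Back-substitution gives: 7·(4) + 9·(-3) = 1
So 7⁻¹ ≡ 4 ≡ 4 (mod 9)
Check: 7 × 4 = 28 ≡ 1 (mod 9) ✓

7⁻¹ ≡ 4 (mod 9)


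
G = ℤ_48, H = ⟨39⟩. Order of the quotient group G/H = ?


|⟨39⟩| = n / gcd(39, 48) = 48 / 3 = 16
H is normal (ℤ_48 is abelian).
|G/H| = |G| / |H| = 48 / 16 = 3

|G/H| = 3


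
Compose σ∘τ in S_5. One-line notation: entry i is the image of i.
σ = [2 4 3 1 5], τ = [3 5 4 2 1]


σ∘τ: apply τ first, then σ
1 →τ 3 →σ 3
2 →τ 5 →σ 5
3 →τ 4 →σ 1
4 →τ 2 →σ 4
5 →τ 1 →σ 2

σ∘τ = [3 5 1 4 2]


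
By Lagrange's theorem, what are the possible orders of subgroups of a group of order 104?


Lagrange's theorem: |H| divides |G|
|G| = 104
Divisors of 104: 1, 2, 4, 8, 13, 26, 52, 104

Possible subgroup orders: {1, 2, 4, 8, 13, 26, 52, 104}


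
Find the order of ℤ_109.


ℤ_n has n elements.

|ℤ_109| = 109


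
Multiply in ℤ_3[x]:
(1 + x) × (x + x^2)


Expand and collect like terms; reduce coefficients mod 3:
x^0: 1·0 = 0 ≡ 0 (mod 3)
x^1: 1·1 + 1·0 = 1 ≡ 1 (mod 3)
x^2: 1·1 + 1·1 = 2 ≡ 2 (mod 3)
x^3: 1·1 = 1 ≡ 1 (mod 3)
Result: x + 2x^2 + x^3

f · g = x + 2x^2 + x^3


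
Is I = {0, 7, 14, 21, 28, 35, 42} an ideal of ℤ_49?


Check ideal conditions for I = {0, 7, 14, 21, 28, 35, 42} in ℤ_49:
(1) I is an additive subgroup? Yes
(2) For r ∈ ℤ_49 and a ∈ I: r·a ∈ I? Yes

Yes, I is an ideal of ℤ_49


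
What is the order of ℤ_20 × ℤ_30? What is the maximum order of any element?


|ℤ_20 × ℤ_30| = 20 × 30 = 600
Max element order = lcm(20,30) = 60
Cyclic? No (gcd=10)

|ℤ_20×ℤ_30| = 600, max element order = 60


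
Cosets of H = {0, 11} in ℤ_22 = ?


H = {0, 11}, |H| = 2
Number of cosets = |G|/|H| = 22/2 = 11
0 + H = {0, 11}
1 + H = {1, 12}
2 + H = {2, 13}
3 + H = {3, 14}
4 + H = {4, 15}
5 + H = {5, 16}
6 + H = {6, 17}
7 + H = {7, 18}
8 + H = {8, 19}
9 + H = {9, 20}
10 + H = {10, 21}

Cosets: 0+H={0,11}; 1+H={1,12}; 2+H={2,13}; 3+H={3,14}; 4+H={4,15}; 5+H={5,16}; 6+H={6,17}; 7+H={7,18}; 8+H={8,19}; 9+H={9,20}; 10+H={10,21}
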